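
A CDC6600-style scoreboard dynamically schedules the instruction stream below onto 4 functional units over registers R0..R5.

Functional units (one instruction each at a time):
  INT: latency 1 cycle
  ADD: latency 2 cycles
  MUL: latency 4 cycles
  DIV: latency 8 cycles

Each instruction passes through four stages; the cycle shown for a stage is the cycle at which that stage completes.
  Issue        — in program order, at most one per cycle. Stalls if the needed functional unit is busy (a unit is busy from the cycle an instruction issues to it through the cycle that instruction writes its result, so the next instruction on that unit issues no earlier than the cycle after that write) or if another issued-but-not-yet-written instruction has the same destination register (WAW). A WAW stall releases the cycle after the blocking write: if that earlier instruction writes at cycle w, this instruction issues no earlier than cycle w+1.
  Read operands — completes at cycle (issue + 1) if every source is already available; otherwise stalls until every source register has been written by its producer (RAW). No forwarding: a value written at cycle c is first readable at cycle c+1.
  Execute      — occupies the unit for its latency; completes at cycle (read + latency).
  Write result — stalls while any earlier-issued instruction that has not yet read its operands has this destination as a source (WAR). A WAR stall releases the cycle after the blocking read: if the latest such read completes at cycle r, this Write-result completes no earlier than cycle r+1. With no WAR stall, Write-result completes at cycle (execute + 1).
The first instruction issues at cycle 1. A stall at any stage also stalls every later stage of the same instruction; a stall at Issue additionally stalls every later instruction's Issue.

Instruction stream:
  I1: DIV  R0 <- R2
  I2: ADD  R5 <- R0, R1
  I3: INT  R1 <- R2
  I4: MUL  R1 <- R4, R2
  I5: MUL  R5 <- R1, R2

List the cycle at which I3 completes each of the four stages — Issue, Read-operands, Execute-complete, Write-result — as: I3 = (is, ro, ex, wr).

I3 = (3, 4, 5, 13)

c1: issue I1 (DIV)
c2: I1 read-ops, issue I2 (ADD)
c3: issue I3 (INT)
c4: I3 read-ops
c5: I3 finished on INT
c10: I1 finished on DIV
c11: I1→R0
c12: I2 read-ops
c13: I3→R1
c14: I2 finished on ADD, issue I4 (MUL)
c15: I2→R5, I4 read-ops
c19: I4 finished on MUL
c20: I4→R1
c21: issue I5 (MUL)
c22: I5 read-ops
c26: I5 finished on MUL
c27: I5→R5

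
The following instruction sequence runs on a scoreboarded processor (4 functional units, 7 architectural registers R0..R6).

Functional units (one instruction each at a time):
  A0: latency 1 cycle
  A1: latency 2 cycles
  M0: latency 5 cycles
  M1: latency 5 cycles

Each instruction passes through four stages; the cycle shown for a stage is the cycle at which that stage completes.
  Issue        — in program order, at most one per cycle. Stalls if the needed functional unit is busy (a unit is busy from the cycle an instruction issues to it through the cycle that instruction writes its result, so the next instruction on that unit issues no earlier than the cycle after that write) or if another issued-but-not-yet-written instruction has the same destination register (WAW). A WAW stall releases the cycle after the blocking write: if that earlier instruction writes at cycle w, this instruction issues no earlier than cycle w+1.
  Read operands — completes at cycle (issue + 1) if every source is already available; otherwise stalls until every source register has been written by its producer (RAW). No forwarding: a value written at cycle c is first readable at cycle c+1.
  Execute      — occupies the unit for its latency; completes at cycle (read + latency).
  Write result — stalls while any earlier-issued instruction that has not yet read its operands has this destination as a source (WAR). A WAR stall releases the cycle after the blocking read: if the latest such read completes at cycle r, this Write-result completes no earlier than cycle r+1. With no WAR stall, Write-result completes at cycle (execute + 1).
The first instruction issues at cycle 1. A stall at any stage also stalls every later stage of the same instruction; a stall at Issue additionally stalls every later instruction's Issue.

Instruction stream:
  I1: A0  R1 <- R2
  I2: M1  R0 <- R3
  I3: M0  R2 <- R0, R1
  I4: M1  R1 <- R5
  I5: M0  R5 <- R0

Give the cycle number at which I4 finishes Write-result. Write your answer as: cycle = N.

cycle = 17

cycle 1: issue I1 (A0)
cycle 2: I1 read-ops, issue I2 (M1)
cycle 3: I1 finished on A0, I2 read-ops, issue I3 (M0)
cycle 4: I1→R1
cycle 8: I2 finished on M1
cycle 9: I2→R0
cycle 10: I3 read-ops, issue I4 (M1)
cycle 11: I4 read-ops
cycle 15: I3 finished on M0
cycle 16: I3→R2, I4 finished on M1
cycle 17: I4→R1, issue I5 (M0)
cycle 18: I5 read-ops
cycle 23: I5 finished on M0
cycle 24: I5→R5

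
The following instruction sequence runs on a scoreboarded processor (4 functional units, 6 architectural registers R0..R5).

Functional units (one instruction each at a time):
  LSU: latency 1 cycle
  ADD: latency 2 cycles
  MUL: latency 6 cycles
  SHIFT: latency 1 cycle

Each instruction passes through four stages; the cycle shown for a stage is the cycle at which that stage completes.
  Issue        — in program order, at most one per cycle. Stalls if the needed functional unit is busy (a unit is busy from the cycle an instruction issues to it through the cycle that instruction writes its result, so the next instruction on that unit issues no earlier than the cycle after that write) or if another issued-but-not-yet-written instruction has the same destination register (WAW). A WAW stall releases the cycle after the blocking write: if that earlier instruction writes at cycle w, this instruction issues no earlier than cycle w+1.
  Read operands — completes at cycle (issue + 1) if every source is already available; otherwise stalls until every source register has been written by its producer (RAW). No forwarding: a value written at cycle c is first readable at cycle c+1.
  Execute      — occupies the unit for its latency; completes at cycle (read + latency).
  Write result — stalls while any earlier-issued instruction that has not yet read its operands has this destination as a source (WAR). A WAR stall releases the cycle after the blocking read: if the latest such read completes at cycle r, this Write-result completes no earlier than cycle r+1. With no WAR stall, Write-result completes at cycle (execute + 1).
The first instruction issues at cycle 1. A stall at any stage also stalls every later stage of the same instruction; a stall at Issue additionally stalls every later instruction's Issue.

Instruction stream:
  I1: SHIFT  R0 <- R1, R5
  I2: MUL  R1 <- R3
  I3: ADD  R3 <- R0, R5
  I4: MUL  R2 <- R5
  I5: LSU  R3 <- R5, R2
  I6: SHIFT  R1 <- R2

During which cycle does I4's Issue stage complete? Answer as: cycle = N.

cycle = 11

t=1  issue I1 (SHIFT)
t=2  I1 read-ops, issue I2 (MUL)
t=3  I1 finished on SHIFT, I2 read-ops, issue I3 (ADD)
t=4  I1→R0
t=5  I3 read-ops
t=7  I3 finished on ADD
t=8  I3→R3
t=9  I2 finished on MUL
t=10  I2→R1
t=11  issue I4 (MUL)
t=12  I4 read-ops, issue I5 (LSU)
t=13  issue I6 (SHIFT)
t=18  I4 finished on MUL
t=19  I4→R2
t=20  I5 read-ops, I6 read-ops
t=21  I5 finished on LSU, I6 finished on SHIFT
t=22  I5→R3, I6→R1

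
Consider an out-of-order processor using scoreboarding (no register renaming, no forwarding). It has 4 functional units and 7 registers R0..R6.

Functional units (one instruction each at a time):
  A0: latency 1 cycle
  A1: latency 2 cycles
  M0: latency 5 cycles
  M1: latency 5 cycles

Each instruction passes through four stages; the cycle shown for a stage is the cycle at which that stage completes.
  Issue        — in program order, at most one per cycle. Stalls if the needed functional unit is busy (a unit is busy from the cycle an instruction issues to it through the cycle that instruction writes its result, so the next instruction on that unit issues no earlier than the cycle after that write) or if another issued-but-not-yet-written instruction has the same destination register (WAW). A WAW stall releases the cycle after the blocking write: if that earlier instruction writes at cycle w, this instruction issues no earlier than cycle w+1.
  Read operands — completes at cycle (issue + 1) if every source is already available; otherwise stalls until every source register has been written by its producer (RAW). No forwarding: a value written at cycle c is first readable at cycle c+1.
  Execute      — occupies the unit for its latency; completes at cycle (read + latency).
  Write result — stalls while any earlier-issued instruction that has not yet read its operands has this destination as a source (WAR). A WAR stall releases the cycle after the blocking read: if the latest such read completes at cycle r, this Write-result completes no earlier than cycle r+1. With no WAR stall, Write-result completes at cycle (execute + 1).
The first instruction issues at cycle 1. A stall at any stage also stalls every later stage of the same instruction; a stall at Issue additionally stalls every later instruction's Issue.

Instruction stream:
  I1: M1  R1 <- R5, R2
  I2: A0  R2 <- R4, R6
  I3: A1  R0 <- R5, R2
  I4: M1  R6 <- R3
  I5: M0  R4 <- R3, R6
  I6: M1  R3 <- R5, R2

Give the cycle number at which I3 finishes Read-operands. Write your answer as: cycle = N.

I1: IS=1 RO=2 EX=7 WR=8
I2: IS=2 RO=3 EX=4 WR=5
I3: IS=3 RO=6 EX=8 WR=9  [RAW R2: wait I2 write@5]
I4: IS=9 RO=10 EX=15 WR=16  [struct: M1 busy until I1 writes@8]
I5: IS=10 RO=17 EX=22 WR=23  [RAW R6: wait I4 write@16]
I6: IS=17 RO=18 EX=23 WR=24  [struct: M1 busy until I4 writes@16]

cycle = 6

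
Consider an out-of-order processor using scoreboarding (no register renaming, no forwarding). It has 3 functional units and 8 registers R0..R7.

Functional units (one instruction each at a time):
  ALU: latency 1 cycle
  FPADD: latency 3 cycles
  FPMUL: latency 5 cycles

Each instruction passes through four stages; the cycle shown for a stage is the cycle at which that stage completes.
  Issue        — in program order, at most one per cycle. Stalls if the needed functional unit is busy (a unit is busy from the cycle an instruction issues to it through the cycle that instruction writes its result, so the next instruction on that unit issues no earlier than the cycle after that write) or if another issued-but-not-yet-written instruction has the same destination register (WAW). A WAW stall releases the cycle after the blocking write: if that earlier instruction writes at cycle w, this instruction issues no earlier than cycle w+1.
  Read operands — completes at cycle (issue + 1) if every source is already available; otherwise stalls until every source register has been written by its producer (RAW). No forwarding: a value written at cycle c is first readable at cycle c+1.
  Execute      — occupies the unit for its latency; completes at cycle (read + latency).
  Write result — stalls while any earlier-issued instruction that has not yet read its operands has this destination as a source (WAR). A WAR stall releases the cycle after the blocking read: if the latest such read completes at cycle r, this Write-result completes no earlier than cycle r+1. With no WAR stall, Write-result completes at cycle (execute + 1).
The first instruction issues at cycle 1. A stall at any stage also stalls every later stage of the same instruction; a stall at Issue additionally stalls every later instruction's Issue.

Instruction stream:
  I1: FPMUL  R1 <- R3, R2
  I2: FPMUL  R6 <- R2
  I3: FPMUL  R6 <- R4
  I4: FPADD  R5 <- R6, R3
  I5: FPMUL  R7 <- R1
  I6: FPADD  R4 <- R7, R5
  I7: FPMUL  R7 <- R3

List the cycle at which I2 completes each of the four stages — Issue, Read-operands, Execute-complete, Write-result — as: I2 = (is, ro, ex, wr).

t=1  issue I1 (FPMUL)
t=2  I1 read-ops
t=7  I1 finished on FPMUL
t=8  I1→R1
t=9  issue I2 (FPMUL)
t=10  I2 read-ops
t=15  I2 finished on FPMUL
t=16  I2→R6
t=17  issue I3 (FPMUL)
t=18  I3 read-ops · issue I4 (FPADD)
t=23  I3 finished on FPMUL
t=24  I3→R6
t=25  I4 read-ops · issue I5 (FPMUL)
t=26  I5 read-ops
t=28  I4 finished on FPADD
t=29  I4→R5
t=30  issue I6 (FPADD)
t=31  I5 finished on FPMUL
t=32  I5→R7
t=33  I6 read-ops · issue I7 (FPMUL)
t=34  I7 read-ops
t=36  I6 finished on FPADD
t=37  I6→R4
t=39  I7 finished on FPMUL
t=40  I7→R7

I2 = (9, 10, 15, 16)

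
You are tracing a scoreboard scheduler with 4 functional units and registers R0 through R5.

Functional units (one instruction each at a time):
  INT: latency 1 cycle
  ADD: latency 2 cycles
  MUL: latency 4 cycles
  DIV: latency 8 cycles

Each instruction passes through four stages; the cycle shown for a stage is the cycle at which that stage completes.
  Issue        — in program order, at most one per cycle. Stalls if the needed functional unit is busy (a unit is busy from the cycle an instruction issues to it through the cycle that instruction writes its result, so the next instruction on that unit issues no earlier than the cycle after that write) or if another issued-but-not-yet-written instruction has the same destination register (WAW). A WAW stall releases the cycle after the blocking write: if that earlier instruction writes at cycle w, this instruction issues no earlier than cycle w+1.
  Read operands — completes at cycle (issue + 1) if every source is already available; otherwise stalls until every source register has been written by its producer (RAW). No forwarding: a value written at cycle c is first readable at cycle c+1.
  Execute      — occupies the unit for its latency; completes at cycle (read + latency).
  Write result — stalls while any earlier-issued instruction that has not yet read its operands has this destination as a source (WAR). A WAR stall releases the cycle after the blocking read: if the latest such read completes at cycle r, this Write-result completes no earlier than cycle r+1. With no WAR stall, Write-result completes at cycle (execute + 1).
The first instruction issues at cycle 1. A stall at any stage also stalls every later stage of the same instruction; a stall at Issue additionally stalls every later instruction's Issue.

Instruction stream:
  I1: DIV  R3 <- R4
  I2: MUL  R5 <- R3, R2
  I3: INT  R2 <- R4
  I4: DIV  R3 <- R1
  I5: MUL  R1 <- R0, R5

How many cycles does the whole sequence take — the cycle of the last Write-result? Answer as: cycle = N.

cycle = 24

[I1] 1/2/10/11
[I2] 2/12/16/17  (RAW R3: wait I1 write@11)
[I3] 3/4/5/13  (WAR R2: wait I2 read@12)
[I4] 12/13/21/22  (struct: DIV busy until I1 writes@11)
[I5] 18/19/23/24  (struct: MUL busy until I2 writes@17)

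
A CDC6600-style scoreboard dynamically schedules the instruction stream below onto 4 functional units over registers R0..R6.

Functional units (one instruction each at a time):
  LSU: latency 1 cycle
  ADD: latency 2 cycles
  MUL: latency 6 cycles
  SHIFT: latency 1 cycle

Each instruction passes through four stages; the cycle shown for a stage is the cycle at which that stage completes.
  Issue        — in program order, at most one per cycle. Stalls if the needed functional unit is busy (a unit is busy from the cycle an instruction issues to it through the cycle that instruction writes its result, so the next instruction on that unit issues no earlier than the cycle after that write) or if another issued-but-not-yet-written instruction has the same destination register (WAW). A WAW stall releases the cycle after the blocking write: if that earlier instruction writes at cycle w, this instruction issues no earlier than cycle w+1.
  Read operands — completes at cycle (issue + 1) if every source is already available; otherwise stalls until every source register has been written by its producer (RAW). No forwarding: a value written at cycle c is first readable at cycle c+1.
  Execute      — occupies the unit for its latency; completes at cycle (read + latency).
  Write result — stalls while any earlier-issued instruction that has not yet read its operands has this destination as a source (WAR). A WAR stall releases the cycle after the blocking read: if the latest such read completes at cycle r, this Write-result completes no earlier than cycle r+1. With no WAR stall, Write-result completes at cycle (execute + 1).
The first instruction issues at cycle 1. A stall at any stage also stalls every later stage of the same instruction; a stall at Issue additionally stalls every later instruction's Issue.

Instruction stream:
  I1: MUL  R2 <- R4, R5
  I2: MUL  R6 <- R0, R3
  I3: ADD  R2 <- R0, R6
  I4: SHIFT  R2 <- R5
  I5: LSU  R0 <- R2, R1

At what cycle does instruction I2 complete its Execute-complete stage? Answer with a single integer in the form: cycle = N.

cycle = 17

c1: I1 dispatched to MUL
c2: I1 operands ready
c8: I1 complete
c9: R2←I1
c10: I2 dispatched to MUL
c11: I2 operands ready · I3 dispatched to ADD
c17: I2 complete
c18: R6←I2
c19: I3 operands ready
c21: I3 complete
c22: R2←I3
c23: I4 dispatched to SHIFT
c24: I4 operands ready · I5 dispatched to LSU
c25: I4 complete
c26: R2←I4
c27: I5 operands ready
c28: I5 complete
c29: R0←I5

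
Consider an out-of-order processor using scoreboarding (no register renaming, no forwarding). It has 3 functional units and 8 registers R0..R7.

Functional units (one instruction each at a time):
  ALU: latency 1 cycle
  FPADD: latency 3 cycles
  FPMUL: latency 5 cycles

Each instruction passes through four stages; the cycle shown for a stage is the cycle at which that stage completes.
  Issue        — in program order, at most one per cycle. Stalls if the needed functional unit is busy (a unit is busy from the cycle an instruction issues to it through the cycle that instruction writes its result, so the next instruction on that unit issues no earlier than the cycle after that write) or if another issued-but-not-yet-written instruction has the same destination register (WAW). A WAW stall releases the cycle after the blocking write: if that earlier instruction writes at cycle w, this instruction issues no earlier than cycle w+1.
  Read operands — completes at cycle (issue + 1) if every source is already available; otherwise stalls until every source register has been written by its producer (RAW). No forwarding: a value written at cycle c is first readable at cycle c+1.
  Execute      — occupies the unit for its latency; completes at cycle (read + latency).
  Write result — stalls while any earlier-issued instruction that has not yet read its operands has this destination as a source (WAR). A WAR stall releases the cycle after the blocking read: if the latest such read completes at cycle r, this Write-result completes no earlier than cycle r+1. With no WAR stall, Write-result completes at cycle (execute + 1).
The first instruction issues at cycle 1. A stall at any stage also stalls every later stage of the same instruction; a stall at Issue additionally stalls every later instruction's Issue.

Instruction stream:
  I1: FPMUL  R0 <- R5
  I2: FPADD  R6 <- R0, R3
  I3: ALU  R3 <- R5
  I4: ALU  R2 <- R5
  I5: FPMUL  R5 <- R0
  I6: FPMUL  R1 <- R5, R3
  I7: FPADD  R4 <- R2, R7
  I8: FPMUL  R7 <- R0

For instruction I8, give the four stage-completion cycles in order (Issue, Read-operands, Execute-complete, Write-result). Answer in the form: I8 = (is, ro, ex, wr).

I8 = (28, 29, 34, 35)

[I1] 1/2/7/8
[I2] 2/9/12/13  (RAW R0: wait I1 write@8)
[I3] 3/4/5/10  (WAR R3: wait I2 read@9)
[I4] 11/12/13/14  (struct: ALU busy until I3 writes@10)
[I5] 12/13/18/19
[I6] 20/21/26/27  (struct: FPMUL busy until I5 writes@19)
[I7] 21/22/25/26
[I8] 28/29/34/35  (struct: FPMUL busy until I6 writes@27)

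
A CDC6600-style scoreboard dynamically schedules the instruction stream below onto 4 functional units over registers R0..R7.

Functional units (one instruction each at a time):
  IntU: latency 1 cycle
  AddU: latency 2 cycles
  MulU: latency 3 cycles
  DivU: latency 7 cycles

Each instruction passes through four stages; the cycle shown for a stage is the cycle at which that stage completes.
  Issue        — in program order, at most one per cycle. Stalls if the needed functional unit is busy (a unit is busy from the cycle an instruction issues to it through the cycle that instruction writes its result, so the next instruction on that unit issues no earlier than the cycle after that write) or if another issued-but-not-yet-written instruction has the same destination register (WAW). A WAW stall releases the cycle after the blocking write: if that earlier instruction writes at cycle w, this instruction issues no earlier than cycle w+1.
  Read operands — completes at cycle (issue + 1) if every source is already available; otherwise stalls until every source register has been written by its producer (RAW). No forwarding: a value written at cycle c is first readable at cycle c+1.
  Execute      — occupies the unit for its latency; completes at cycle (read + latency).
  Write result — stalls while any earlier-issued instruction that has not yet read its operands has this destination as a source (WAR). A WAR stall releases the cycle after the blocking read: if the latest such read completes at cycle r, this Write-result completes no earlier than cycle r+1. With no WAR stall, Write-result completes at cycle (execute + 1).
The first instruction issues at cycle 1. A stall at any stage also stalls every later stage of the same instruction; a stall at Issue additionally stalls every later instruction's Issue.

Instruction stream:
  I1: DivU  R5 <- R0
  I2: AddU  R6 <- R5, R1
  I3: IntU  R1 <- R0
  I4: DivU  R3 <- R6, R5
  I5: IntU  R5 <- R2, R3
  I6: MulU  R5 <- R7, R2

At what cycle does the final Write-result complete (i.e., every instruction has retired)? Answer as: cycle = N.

  I1 | 1 | 2 | 9 | 10
  I2 | 2 | 11 | 13 | 14   RAW R5: wait I1 write@10
  I3 | 3 | 4 | 5 | 12   WAR R1: wait I2 read@11
  I4 | 11 | 15 | 22 | 23   struct: DivU busy until I1 writes@10 · RAW R6: wait I2 write@14
  I5 | 13 | 24 | 25 | 26   struct: IntU busy until I3 writes@12 · RAW R3: wait I4 write@23
  I6 | 27 | 28 | 31 | 32   WAW R5: wait I5 write@26

cycle = 32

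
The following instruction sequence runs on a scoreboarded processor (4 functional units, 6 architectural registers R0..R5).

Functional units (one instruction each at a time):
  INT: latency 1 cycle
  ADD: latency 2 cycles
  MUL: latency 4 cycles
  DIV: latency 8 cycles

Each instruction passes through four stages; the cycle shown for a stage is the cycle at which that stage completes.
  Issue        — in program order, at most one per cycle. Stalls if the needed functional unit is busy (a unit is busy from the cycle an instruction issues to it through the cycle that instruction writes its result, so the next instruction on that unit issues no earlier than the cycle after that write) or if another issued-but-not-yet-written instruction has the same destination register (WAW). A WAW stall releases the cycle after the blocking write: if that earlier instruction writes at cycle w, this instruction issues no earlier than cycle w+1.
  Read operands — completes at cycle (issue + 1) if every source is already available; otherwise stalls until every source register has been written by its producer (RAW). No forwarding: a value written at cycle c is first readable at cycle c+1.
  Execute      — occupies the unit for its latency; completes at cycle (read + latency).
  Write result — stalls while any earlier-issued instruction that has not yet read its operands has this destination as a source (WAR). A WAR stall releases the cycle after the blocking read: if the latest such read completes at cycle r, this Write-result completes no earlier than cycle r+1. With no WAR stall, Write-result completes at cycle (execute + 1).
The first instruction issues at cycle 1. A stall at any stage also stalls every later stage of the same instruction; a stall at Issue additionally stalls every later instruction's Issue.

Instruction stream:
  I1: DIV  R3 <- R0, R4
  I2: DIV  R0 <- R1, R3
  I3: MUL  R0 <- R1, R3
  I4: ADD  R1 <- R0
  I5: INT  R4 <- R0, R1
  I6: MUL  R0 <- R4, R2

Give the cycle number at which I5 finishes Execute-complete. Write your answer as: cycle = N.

cycle = 35

I1 -> (1, 2, 10, 11)
I2 -> (12, 13, 21, 22)  // struct: DIV busy until I1 writes@11
I3 -> (23, 24, 28, 29)  // WAW R0: wait I2 write@22
I4 -> (24, 30, 32, 33)  // RAW R0: wait I3 write@29
I5 -> (25, 34, 35, 36)  // RAW R1: wait I4 write@33
I6 -> (30, 37, 41, 42)  // struct: MUL busy until I3 writes@29, RAW R4: wait I5 write@36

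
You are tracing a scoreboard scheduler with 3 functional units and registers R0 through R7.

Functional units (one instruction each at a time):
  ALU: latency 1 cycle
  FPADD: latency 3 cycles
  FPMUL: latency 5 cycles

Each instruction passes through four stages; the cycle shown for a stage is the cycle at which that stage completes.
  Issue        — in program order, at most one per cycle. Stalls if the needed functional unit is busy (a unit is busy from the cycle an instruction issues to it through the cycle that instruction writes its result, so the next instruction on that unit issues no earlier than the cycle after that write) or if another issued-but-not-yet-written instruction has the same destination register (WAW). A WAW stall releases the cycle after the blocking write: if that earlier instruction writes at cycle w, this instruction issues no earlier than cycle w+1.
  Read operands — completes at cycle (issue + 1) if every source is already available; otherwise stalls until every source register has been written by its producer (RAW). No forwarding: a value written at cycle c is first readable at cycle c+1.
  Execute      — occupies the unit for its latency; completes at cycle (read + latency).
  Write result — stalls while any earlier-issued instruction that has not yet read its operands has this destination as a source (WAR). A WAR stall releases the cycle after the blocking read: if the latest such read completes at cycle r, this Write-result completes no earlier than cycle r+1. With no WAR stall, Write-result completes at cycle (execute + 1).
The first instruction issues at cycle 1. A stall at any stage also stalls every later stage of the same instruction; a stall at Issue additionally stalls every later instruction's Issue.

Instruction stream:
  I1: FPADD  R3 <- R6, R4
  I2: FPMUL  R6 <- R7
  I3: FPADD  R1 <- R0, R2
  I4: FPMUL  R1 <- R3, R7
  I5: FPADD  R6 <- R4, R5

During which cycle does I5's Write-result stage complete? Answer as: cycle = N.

  I1 | 1 | 2 | 5 | 6
  I2 | 2 | 3 | 8 | 9
  I3 | 7 | 8 | 11 | 12   struct: FPADD busy until I1 writes@6
  I4 | 13 | 14 | 19 | 20   WAW R1: wait I3 write@12
  I5 | 14 | 15 | 18 | 19

cycle = 19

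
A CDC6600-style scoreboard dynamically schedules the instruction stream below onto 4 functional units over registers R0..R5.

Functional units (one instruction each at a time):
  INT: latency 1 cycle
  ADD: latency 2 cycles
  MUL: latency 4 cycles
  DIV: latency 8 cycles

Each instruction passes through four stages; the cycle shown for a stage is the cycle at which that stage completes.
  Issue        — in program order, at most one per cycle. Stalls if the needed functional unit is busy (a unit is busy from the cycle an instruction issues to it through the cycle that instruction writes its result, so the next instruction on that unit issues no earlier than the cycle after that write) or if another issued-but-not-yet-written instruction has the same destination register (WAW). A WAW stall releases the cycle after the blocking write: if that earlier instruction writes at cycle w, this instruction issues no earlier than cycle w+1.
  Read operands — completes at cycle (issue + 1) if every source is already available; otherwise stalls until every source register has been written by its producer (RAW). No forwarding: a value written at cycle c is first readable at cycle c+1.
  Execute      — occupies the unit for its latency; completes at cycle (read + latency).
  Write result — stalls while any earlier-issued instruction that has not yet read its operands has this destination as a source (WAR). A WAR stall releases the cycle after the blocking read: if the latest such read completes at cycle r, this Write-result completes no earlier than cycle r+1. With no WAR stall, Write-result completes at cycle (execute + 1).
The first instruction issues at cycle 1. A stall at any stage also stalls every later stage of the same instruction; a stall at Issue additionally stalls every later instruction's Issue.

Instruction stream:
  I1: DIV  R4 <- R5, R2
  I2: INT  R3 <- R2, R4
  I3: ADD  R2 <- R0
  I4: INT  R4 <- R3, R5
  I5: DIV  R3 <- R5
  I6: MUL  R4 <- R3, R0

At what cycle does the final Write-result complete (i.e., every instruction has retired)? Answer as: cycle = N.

I1 -> (1, 2, 10, 11)
I2 -> (2, 12, 13, 14)  // RAW R4: wait I1 write@11
I3 -> (3, 4, 6, 13)  // WAR R2: wait I2 read@12
I4 -> (15, 16, 17, 18)  // struct: INT busy until I2 writes@14
I5 -> (16, 17, 25, 26)
I6 -> (19, 27, 31, 32)  // WAW R4: wait I4 write@18, RAW R3: wait I5 write@26

cycle = 32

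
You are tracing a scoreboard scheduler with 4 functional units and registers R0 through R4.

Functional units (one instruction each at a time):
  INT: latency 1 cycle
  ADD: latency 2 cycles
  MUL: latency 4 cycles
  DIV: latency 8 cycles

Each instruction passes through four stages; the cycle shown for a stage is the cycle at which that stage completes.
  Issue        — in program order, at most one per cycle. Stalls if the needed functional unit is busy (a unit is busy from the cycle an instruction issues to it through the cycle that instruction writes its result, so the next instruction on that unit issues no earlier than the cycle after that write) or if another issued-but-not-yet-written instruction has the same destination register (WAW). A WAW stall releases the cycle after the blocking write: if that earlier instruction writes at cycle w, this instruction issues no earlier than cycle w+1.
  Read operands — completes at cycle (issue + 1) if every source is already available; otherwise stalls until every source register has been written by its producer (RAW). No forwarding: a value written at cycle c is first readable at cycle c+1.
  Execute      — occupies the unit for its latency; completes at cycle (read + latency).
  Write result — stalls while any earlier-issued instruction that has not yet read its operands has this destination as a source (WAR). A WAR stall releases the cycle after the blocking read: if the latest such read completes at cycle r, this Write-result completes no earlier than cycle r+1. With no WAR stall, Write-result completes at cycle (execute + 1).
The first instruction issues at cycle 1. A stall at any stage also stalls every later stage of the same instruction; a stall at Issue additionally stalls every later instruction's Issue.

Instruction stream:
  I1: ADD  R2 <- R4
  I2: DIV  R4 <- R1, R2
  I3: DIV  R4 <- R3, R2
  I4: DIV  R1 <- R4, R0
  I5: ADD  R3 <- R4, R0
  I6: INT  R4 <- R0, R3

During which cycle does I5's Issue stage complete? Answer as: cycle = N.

c1: I1 dispatched to ADD
c2: I1 operands ready; I2 dispatched to DIV
c4: I1 complete
c5: R2←I1
c6: I2 operands ready
c14: I2 complete
c15: R4←I2
c16: I3 dispatched to DIV
c17: I3 operands ready
c25: I3 complete
c26: R4←I3
c27: I4 dispatched to DIV
c28: I4 operands ready; I5 dispatched to ADD
c29: I5 operands ready; I6 dispatched to INT
c31: I5 complete
c32: R3←I5
c33: I6 operands ready
c34: I6 complete
c35: R4←I6
c36: I4 complete
c37: R1←I4

cycle = 28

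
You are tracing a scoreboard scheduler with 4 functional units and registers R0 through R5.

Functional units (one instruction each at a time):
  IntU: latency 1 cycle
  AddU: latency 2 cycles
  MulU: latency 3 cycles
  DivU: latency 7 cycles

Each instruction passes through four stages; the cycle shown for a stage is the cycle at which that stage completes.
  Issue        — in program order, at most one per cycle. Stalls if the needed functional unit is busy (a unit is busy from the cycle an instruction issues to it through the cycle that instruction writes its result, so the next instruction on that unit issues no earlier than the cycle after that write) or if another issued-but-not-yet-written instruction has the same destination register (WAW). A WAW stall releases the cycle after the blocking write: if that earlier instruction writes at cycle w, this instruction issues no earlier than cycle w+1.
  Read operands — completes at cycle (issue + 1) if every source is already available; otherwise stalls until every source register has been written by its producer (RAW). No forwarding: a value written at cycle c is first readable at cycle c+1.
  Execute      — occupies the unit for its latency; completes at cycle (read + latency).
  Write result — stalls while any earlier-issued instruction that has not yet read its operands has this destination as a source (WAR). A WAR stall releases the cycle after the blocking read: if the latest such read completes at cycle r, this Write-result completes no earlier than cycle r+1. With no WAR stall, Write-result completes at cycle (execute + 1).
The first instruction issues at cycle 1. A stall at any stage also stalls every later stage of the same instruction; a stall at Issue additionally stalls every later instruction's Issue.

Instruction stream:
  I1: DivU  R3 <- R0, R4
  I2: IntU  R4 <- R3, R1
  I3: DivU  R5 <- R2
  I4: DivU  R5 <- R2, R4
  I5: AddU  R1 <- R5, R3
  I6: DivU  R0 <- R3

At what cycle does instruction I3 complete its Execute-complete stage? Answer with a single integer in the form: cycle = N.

cycle = 19

cycle 1: I1 issues→DivU
cycle 2: I1 reads; I2 issues→IntU
cycle 9: I1 exec-done
cycle 10: I1 writes R3
cycle 11: I2 reads; I3 issues→DivU
cycle 12: I2 exec-done; I3 reads
cycle 13: I2 writes R4
cycle 19: I3 exec-done
cycle 20: I3 writes R5
cycle 21: I4 issues→DivU
cycle 22: I4 reads; I5 issues→AddU
cycle 29: I4 exec-done
cycle 30: I4 writes R5
cycle 31: I5 reads; I6 issues→DivU
cycle 32: I6 reads
cycle 33: I5 exec-done
cycle 34: I5 writes R1
cycle 39: I6 exec-done
cycle 40: I6 writes R0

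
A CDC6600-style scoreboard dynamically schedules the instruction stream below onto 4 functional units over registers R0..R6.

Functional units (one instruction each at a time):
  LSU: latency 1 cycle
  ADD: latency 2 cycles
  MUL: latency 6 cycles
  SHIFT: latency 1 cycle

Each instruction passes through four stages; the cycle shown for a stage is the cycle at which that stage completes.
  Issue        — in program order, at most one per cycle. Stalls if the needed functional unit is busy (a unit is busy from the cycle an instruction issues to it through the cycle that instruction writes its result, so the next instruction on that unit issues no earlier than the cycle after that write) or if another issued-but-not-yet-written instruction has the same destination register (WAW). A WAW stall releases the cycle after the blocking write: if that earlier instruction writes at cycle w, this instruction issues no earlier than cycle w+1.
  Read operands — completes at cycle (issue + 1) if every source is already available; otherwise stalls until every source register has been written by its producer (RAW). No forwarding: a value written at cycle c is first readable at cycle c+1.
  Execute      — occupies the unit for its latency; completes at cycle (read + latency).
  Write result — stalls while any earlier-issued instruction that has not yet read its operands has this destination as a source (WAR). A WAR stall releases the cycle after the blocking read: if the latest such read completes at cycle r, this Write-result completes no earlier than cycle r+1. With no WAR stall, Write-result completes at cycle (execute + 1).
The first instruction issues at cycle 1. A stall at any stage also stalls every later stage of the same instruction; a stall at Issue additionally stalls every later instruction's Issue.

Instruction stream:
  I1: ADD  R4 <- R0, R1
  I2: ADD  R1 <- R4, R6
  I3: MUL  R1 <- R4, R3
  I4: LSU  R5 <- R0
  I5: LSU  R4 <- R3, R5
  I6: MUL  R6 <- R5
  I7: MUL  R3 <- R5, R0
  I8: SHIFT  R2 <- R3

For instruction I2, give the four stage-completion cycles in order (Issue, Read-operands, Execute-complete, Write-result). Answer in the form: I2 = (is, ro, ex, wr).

I2 = (6, 7, 9, 10)

[1] I1→ADD
[2] I1 RO
[4] I1 EX
[5] I1 WR R4
[6] I2→ADD
[7] I2 RO
[9] I2 EX
[10] I2 WR R1
[11] I3→MUL
[12] I3 RO, I4→LSU
[13] I4 RO
[14] I4 EX
[15] I4 WR R5
[16] I5→LSU
[17] I5 RO
[18] I3 EX, I5 EX
[19] I3 WR R1, I5 WR R4
[20] I6→MUL
[21] I6 RO
[27] I6 EX
[28] I6 WR R6
[29] I7→MUL
[30] I7 RO, I8→SHIFT
[36] I7 EX
[37] I7 WR R3
[38] I8 RO
[39] I8 EX
[40] I8 WR R2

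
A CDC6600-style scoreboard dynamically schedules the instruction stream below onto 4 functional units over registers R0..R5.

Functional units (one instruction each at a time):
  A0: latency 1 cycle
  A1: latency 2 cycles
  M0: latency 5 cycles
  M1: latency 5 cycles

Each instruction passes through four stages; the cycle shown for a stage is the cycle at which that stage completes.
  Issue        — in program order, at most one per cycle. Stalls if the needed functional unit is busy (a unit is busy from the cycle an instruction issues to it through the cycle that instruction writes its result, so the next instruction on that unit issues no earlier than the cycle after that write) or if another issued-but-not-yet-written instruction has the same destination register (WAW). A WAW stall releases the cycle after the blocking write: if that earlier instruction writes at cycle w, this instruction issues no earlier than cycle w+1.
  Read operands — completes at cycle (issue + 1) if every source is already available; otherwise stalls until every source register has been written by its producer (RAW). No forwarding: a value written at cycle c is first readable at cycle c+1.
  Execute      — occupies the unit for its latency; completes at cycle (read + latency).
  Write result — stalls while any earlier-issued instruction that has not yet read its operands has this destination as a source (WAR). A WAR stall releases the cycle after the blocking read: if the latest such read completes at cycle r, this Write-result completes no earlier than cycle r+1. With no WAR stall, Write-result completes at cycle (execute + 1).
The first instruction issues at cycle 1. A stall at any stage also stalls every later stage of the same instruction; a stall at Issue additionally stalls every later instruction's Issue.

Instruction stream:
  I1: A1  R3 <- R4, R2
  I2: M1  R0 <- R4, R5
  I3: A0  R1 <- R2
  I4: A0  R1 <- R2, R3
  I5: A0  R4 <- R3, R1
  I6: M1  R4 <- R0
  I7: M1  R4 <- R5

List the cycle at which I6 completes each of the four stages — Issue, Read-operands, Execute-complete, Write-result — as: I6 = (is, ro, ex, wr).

[1] issue I1 (A1)
[2] I1 read-ops, issue I2 (M1)
[3] I2 read-ops, issue I3 (A0)
[4] I1 finished on A1, I3 read-ops
[5] I1→R3, I3 finished on A0
[6] I3→R1
[7] issue I4 (A0)
[8] I2 finished on M1, I4 read-ops
[9] I2→R0, I4 finished on A0
[10] I4→R1
[11] issue I5 (A0)
[12] I5 read-ops
[13] I5 finished on A0
[14] I5→R4
[15] issue I6 (M1)
[16] I6 read-ops
[21] I6 finished on M1
[22] I6→R4
[23] issue I7 (M1)
[24] I7 read-ops
[29] I7 finished on M1
[30] I7→R4

I6 = (15, 16, 21, 22)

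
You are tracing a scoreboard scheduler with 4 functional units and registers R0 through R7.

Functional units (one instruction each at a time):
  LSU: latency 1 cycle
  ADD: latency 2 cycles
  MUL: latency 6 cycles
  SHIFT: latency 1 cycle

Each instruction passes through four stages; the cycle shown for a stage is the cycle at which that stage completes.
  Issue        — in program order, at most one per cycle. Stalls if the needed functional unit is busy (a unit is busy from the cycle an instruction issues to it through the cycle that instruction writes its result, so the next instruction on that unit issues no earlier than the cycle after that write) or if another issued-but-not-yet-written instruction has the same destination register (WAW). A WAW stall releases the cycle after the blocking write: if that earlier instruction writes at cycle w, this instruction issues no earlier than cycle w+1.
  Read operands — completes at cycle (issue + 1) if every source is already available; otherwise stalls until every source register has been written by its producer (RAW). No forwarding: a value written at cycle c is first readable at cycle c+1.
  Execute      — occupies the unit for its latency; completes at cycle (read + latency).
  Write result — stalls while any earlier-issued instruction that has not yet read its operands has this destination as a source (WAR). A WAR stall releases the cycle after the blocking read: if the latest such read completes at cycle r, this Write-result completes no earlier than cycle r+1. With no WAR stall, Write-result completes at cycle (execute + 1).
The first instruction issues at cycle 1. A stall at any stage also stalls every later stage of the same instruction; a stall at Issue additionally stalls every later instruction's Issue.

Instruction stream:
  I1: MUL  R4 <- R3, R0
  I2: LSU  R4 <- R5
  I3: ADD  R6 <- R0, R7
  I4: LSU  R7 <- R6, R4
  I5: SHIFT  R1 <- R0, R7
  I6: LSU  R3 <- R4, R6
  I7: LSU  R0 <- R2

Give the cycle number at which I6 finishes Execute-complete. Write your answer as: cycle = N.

I1 -> (1, 2, 8, 9)
I2 -> (10, 11, 12, 13)  // WAW R4: wait I1 write@9
I3 -> (11, 12, 14, 15)
I4 -> (14, 16, 17, 18)  // struct: LSU busy until I2 writes@13, RAW R6: wait I3 write@15
I5 -> (15, 19, 20, 21)  // RAW R7: wait I4 write@18
I6 -> (19, 20, 21, 22)  // struct: LSU busy until I4 writes@18
I7 -> (23, 24, 25, 26)  // struct: LSU busy until I6 writes@22

cycle = 21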